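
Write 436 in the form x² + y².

We need to find integers x, y > 0 such that x² + y² = 436.
Trying x = 6: y² = 436 - 6² = 436 - 36 = 400
y = 20
Check: 6² + 20² = 36 + 400 = 436 ✓

436 = 6² + 20²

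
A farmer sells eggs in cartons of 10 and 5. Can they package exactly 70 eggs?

We need non-negative a, b with 10a + 5b = 70.
gcd(10, 5) = 5 divides 70.
Try a = 0: 5b = 70 - 0 = 70, so b = 14.
One way: 0 cartons of 10 and 14 cartons of 5.

Yes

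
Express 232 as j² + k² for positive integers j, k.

We need to find integers j, k > 0 such that j² + k² = 232.
Trying j = 6: k² = 232 - 6² = 232 - 36 = 196
k = 14
Check: 6² + 14² = 36 + 196 = 232 ✓

232 = 6² + 14²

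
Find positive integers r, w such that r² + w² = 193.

Search for r with 193 - r² a perfect square.
r = 7: 193 - 7² = 193 - 49 = 144 = 12² ✓
So r = 7, w = 12.

r = 7, w = 12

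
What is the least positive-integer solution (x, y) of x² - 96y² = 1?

We seek the smallest positive integers (x, y) with x² - 96y² = 1, i.e., x² = 96y² + 1.
Try successive y values:
y = 1: x² = 96·1² + 1 = 97, not a perfect square
y = 2: x² = 96·2² + 1 = 385, not a perfect square
y = 3: x² = 96·3² + 1 = 865, not a perfect square
... continuing the search (or via continued fractions) ...
y = 5: x² = 96·5² + 1 = 2401, x = 49 ✓

Verify: 49² - 96·5² = 2401 - 2400 = 1 ✓

x = 49, y = 5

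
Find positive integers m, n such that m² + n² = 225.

Search for m with 225 - m² a perfect square.
m = 9: 225 - 9² = 225 - 81 = 144 = 12² ✓
So m = 9, n = 12.

m = 9, n = 12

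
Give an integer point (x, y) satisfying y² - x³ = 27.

Try small integer x values and check whether x³ + 27 is a perfect square.
x = -3: x³ + 27 = -3³ + 27 = -27 + 27 = 0
Is 0 a perfect square? 0² = 0 ✓
So (x, y) = (-3, 0) is a solution.

x = -3, y = 0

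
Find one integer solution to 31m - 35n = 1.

Step 1: Check solvability.
gcd(31, 35) = 1
Since 1 divides 1, solutions exist.

Step 2: Apply extended Euclidean algorithm to find gcd.
We find integers such that 31*x0 + 35*y0 = 1

Step 3: Scale the particular solution.
Multiply by 1/1 = 1:
m = -9, n = -8

Step 4: Verify.
31*(-9) - 35*(-8) = 1 = 1 ✓

m = -9, n = -8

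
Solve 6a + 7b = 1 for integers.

Step 1: Check solvability.
gcd(6, 7) = 1
Since 1 divides 1, solutions exist.

Step 2: Apply extended Euclidean algorithm to find gcd.
We find integers such that 6*x0 + 7*y0 = 1

Step 3: Scale the particular solution.
Multiply by 1/1 = 1:
a = -1, b = 1

Step 4: Verify.
6*(-1) + 7*(1) = 1 = 1 ✓

a = -1, b = 1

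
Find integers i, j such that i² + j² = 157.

We need to find integers i, j > 0 such that i² + j² = 157.
Trying i = 6: j² = 157 - 6² = 157 - 36 = 121
j = 11
Check: 6² + 11² = 36 + 121 = 157 ✓

157 = 6² + 11²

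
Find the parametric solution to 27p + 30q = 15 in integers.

Step 1: Compute gcd(27, 30) = 3.
Since 3 divides 15, solutions exist.

Step 2: Find a particular solution using extended Euclidean algorithm.
We get p₀ = -5, q₀ = 5.
Check: 27*-5 + 30*5 = 15 = 15 ✓

Step 3: Write the general solution.
p = -5 + (30/3)t = -5 + 10t
q = 5 - (27/3)t = 5 - 9t
for any integer t.

p = -5 + 10t, q = 5 - 9t for integer t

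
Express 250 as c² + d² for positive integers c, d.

We need to find integers c, d > 0 such that c² + d² = 250.
Trying c = 5: d² = 250 - 5² = 250 - 25 = 225
d = 15
Check: 5² + 15² = 25 + 225 = 250 ✓

250 = 5² + 15²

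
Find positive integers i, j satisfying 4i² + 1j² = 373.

Try small values of i and check whether (373 - 4i²)/1 is a perfect square.
i = 9: 4·9² = 324, so 1j² = 373 - 324 = 49, giving j² = 49, j = 7.
Check: 4·9² + 1·7² = 324 + 49 = 373 ✓

i = 9, j = 7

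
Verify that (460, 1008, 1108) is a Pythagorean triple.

Compute a² + b² = 460² + 1008² = 211600 + 1016064 = 1227664
Compute c² = 1108² = 1227664
Since 1227664 = 1227664, confirmed.

Yes, it is a Pythagorean triple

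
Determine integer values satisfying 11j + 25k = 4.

Step 1: Check solvability.
gcd(11, 25) = 1
Since 1 divides 4, solutions exist.

Step 2: Apply extended Euclidean algorithm to find gcd.
We find integers such that 11*x0 + 25*y0 = 1

Step 3: Scale the particular solution.
Multiply by 4/1 = 4:
j = -36, k = 16

Step 4: Verify.
11*(-36) + 25*(16) = 4 = 4 ✓

j = -36, k = 16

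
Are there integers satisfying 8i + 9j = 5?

Step 1: Compute gcd(8, 9).
gcd(8, 9) = 1

Step 2: Check divisibility.
Does 1 divide 5? 5 = 1 x 5, so yes.

By the theorem on linear Diophantine equations, 8i + 9j = 5 has integer solutions if and only if gcd(8, 9) divides 5. Since 1 | 5, solutions exist.

Yes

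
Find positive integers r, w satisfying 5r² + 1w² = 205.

Try small values of r and check whether (205 - 5r²)/1 is a perfect square.
r = 6: 5·6² = 180, so 1w² = 205 - 180 = 25, giving w² = 25, w = 5.
Check: 5·6² + 1·5² = 180 + 25 = 205 ✓

r = 6, w = 5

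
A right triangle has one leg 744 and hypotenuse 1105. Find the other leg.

a² = c² - b² = 1221025 - 553536 = 667489
a = 817

817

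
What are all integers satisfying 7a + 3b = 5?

Step 1: Compute gcd(7, 3) = 1.
Since 1 divides 5, solutions exist.

Step 2: Find a particular solution using extended Euclidean algorithm.
We get a₀ = 5, b₀ = -10.
Check: 7*5 + 3*-10 = 5 = 5 ✓

Step 3: Write the general solution.
a = 5 + (3/1)t = 5 + 3t
b = -10 - (7/1)t = -10 - 7t
for any integer t.

a = 5 + 3t, b = -10 - 7t for integer t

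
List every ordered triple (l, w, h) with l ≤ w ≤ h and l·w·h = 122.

Iterate l from 1 to ⌊122^(1/3)⌋. For each l dividing 122, iterate w ≥ l with w dividing 122/l, and set h = 122/(l·w).
Triples found (2): (1×1×122), (1×2×61)

(1×1×122), (1×2×61)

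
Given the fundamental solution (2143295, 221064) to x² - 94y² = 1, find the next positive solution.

Solutions to x² - Dy² = 1 are generated by powers of (x₀ + y₀√D).
The next solution satisfies x₁ + y₁√94 = (x₀ + y₀√94)², giving:
x₁ = x₀² + 94y₀² = 2143295² + 94·221064² = 4593713457025 + 4593713457024 = 9187426914049
y₁ = 2x₀y₀ = 2·2143295·221064 = 947610731760

Verify: 9187426914049² - 94·947610731760² = 84408813300991931233574401 - 84408813300991931233574400 = 1 ✓

x = 9187426914049, y = 947610731760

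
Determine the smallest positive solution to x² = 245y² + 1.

We seek the smallest positive integers (x, y) with x² - 245y² = 1, i.e., x² = 245y² + 1.
Try successive y values:
y = 1: x² = 245·1² + 1 = 246, not a perfect square
y = 2: x² = 245·2² + 1 = 981, not a perfect square
y = 3: x² = 245·3² + 1 = 2206, not a perfect square
... continuing the search (or via continued fractions) ...
y = 3312: x² = 245·3312² + 1 = 2687489281, x = 51841 ✓

Verify: 51841² - 245·3312² = 2687489281 - 2687489280 = 1 ✓

x = 51841, y = 3312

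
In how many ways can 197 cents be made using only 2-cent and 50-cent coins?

We need non-negative integers (x, y) with 2x + 50y = 197.
For each x from 0 to 98, check if (197 - 2x) is a non-negative multiple of 50.
Solutions (x, y): none
Count: 0

0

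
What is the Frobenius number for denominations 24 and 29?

For two coprime denominations a and b, the Frobenius number (largest value not representable as a non-negative combination) is ab - a - b.
Here gcd(24, 29) = 1, so they are coprime.
F(24, 29) = 24·29 - 24 - 29 = 696 - 53 = 643

643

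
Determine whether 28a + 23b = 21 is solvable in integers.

Step 1: Compute gcd(28, 23).
gcd(28, 23) = 1

Step 2: Check divisibility.
Does 1 divide 21? 21 = 1 x 21, so yes.

By the theorem on linear Diophantine equations, 28a + 23b = 21 has integer solutions if and only if gcd(28, 23) divides 21. Since 1 | 21, solutions exist.

Yes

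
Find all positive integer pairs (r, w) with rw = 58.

The positive divisors of 58 are: 1, 2, 29, 58.
Each divisor d gives the pair (d, 58/d):
(1, 58), (2, 29), (29, 2), (58, 1)

(1, 58), (2, 29), (29, 2), (58, 1)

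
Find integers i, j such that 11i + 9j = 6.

Step 1: Check solvability.
gcd(11, 9) = 1
Since 1 divides 6, solutions exist.

Step 2: Apply extended Euclidean algorithm to find gcd.
We find integers such that 11*x0 + 9*y0 = 1

Step 3: Scale the particular solution.
Multiply by 6/1 = 6:
i = -24, j = 30

Step 4: Verify.
11*(-24) + 9*(30) = 6 = 6 ✓

i = -24, j = 30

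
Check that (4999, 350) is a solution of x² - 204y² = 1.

Compute x² = 4999² = 24990001
Compute 204y² = 204·350² = 204·122500 = 24990000
x² - 204y² = 24990001 - 24990000 = 1
Since this equals 1, (4999, 350) is a solution.

Yes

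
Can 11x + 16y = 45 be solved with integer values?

Step 1: Compute gcd(11, 16).
gcd(11, 16) = 1

Step 2: Check divisibility.
Does 1 divide 45? 45 = 1 x 45, so yes.

By the theorem on linear Diophantine equations, 11x + 16y = 45 has integer solutions if and only if gcd(11, 16) divides 45. Since 1 | 45, solutions exist.

Yes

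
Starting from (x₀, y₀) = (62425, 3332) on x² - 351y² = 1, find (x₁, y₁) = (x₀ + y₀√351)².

Solutions to x² - Dy² = 1 are generated by powers of (x₀ + y₀√D).
The next solution satisfies x₁ + y₁√351 = (x₀ + y₀√351)², giving:
x₁ = x₀² + 351y₀² = 62425² + 351·3332² = 3896880625 + 3896880624 = 7793761249
y₁ = 2x₀y₀ = 2·62425·3332 = 416000200

Verify: 7793761249² - 351·416000200² = 60742714406414040001 - 60742714406414040000 = 1 ✓

x = 7793761249, y = 416000200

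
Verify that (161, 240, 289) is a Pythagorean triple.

Compute a² + b² = 161² + 240² = 25921 + 57600 = 83521
Compute c² = 289² = 83521
Since 83521 = 83521, confirmed.

Yes, it is a Pythagorean triple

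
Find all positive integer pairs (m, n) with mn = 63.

The positive divisors of 63 are: 1, 3, 7, 9, 21, 63.
Each divisor d gives the pair (d, 63/d):
(1, 63), (3, 21), (7, 9), (9, 7), (21, 3), (63, 1)

(1, 63), (3, 21), (7, 9), (9, 7), (21, 3), (63, 1)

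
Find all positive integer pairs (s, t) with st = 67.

The positive divisors of 67 are: 1, 67.
Each divisor d gives the pair (d, 67/d):
(1, 67), (67, 1)

(1, 67), (67, 1)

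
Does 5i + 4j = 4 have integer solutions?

Step 1: Compute gcd(5, 4).
gcd(5, 4) = 1

Step 2: Check divisibility.
Does 1 divide 4? 4 = 1 x 4, so yes.

By the theorem on linear Diophantine equations, 5i + 4j = 4 has integer solutions if and only if gcd(5, 4) divides 4. Since 1 | 4, solutions exist.

Yes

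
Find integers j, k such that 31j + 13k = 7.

Step 1: Check solvability.
gcd(31, 13) = 1
Since 1 divides 7, solutions exist.

Step 2: Apply extended Euclidean algorithm to find gcd.
We find integers such that 31*x0 + 13*y0 = 1

Step 3: Scale the particular solution.
Multiply by 7/1 = 7:
j = -35, k = 84

Step 4: Verify.
31*(-35) + 13*(84) = 7 = 7 ✓

j = -35, k = 84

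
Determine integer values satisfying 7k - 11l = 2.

Step 1: Check solvability.
gcd(7, 11) = 1
Since 1 divides 2, solutions exist.

Step 2: Apply extended Euclidean algorithm to find gcd.
We find integers such that 7*x0 + 11*y0 = 1

Step 3: Scale the particular solution.
Multiply by 2/1 = 2:
k = -6, l = -4

Step 4: Verify.
7*(-6) - 11*(-4) = 2 = 2 ✓

k = -6, l = -4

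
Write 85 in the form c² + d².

We need to find integers c, d > 0 such that c² + d² = 85.
Trying c = 2: d² = 85 - 2² = 85 - 4 = 81
d = 9
Check: 2² + 9² = 4 + 81 = 85 ✓

85 = 2² + 9²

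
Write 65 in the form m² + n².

We need to find integers m, n > 0 such that m² + n² = 65.
Trying m = 1: n² = 65 - 1² = 65 - 1 = 64
n = 8
Check: 1² + 8² = 1 + 64 = 65 ✓

65 = 1² + 8²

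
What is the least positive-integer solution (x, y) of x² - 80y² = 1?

We seek the smallest positive integers (x, y) with x² - 80y² = 1, i.e., x² = 80y² + 1.
Try successive y values:
y = 1: x² = 80·1² + 1 = 81, x = 9 ✓

Verify: 9² - 80·1² = 81 - 80 = 1 ✓

x = 9, y = 1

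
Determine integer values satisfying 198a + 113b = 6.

Step 1: Check solvability.
gcd(198, 113) = 1
Since 1 divides 6, solutions exist.

Step 2: Apply extended Euclidean algorithm to find gcd.
We find integers such that 198*x0 + 113*y0 = 1

Step 3: Scale the particular solution.
Multiply by 6/1 = 6:
a = 24, b = -42

Step 4: Verify.
198*(24) + 113*(-42) = 6 = 6 ✓

a = 24, b = -42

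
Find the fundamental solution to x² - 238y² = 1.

We seek the smallest positive integers (x, y) with x² - 238y² = 1, i.e., x² = 238y² + 1.
Try successive y values:
y = 1: x² = 238·1² + 1 = 239, not a perfect square
y = 2: x² = 238·2² + 1 = 953, not a perfect square
y = 3: x² = 238·3² + 1 = 2143, not a perfect square
... continuing the search (or via continued fractions) ...
y = 756: x² = 238·756² + 1 = 136025569, x = 11663 ✓

Verify: 11663² - 238·756² = 136025569 - 136025568 = 1 ✓

x = 11663, y = 756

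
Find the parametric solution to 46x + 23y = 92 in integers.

Step 1: Compute gcd(46, 23) = 23.
Since 23 divides 92, solutions exist.

Step 2: Find a particular solution using extended Euclidean algorithm.
We get x₀ = 0, y₀ = 4.
Check: 46*0 + 23*4 = 92 = 92 ✓

Step 3: Write the general solution.
x = 0 + (23/23)t = 0 + 1t
y = 4 - (46/23)t = 4 - 2t
for any integer t.

x = 0 + 1t, y = 4 - 2t for integer t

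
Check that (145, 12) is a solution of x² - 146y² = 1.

Compute x² = 145² = 21025
Compute 146y² = 146·12² = 146·144 = 21024
x² - 146y² = 21025 - 21024 = 1
Since this equals 1, (145, 12) is a solution.

Yes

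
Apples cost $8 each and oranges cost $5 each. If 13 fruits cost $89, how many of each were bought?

Let a = apples, o = oranges.
a + o = 13
8a + 5o = 89
Substitute o = 13 - a:
8a + 5(13 - a) = 89
(8 - 5)a = 89 - 65
3a = 24
a = 8, o = 13 - 8 = 5

Apples: 8, Oranges: 5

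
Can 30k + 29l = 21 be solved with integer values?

Step 1: Compute gcd(30, 29).
gcd(30, 29) = 1

Step 2: Check divisibility.
Does 1 divide 21? 21 = 1 x 21, so yes.

By the theorem on linear Diophantine equations, 30k + 29l = 21 has integer solutions if and only if gcd(30, 29) divides 21. Since 1 | 21, solutions exist.

Yes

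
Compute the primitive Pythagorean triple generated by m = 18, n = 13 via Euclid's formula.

a = m² - n² = 324 - 169 = 155
b = 2mn = 2·18·13 = 468
c = m² + n² = 324 + 169 = 493
Verify: 155² + 468² = 24025 + 219024 = 243049 = 493² ✓

(155, 468, 493)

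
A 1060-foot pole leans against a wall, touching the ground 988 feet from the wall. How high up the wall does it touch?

The ladder, wall, and ground form a right triangle with hypotenuse 1060 and one leg 988.
By the Pythagorean theorem: h² = 1060² - 988² = 1123600 - 976144 = 147456
h = √147456 = 384 feet

384 feet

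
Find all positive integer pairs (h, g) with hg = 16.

The positive divisors of 16 are: 1, 2, 4, 8, 16.
Each divisor d gives the pair (d, 16/d):
(1, 16), (2, 8), (4, 4), (8, 2), (16, 1)

(1, 16), (2, 8), (4, 4), (8, 2), (16, 1)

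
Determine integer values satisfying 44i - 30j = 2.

Step 1: Check solvability.
gcd(44, 30) = 2
Since 2 divides 2, solutions exist.

Step 2: Apply extended Euclidean algorithm to find gcd.
We find integers such that 44*x0 + 30*y0 = 2

Step 3: Scale the particular solution.
Multiply by 2/2 = 1:
i = -2, j = -3

Step 4: Verify.
44*(-2) - 30*(-3) = 2 = 2 ✓

i = -2, j = -3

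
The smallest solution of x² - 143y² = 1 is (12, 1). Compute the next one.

Solutions to x² - Dy² = 1 are generated by powers of (x₀ + y₀√D).
The next solution satisfies x₁ + y₁√143 = (x₀ + y₀√143)², giving:
x₁ = x₀² + 143y₀² = 12² + 143·1² = 144 + 143 = 287
y₁ = 2x₀y₀ = 2·12·1 = 24

Verify: 287² - 143·24² = 82369 - 82368 = 1 ✓

x = 287, y = 24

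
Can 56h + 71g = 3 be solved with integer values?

Step 1: Compute gcd(56, 71).
gcd(56, 71) = 1

Step 2: Check divisibility.
Does 1 divide 3? 3 = 1 x 3, so yes.

By the theorem on linear Diophantine equations, 56h + 71g = 3 has integer solutions if and only if gcd(56, 71) divides 3. Since 1 | 3, solutions exist.

Yes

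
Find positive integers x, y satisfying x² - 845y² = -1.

We need x² = 845y² - 1. Try successive y:
y = 1: x² = 845·1² - 1 = 844, not a perfect square
y = 2: x² = 845·2² - 1 = 3379, not a perfect square
y = 3: x² = 845·3² - 1 = 7604, not a perfect square
...
y = 421: x² = 845·421² - 1 = 149768644 = 12238² ✓
Check: 12238² - 845·421² = 149768644 - 149768645 = -1 ✓

x = 12238, y = 421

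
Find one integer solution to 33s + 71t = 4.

Step 1: Check solvability.
gcd(33, 71) = 1
Since 1 divides 4, solutions exist.

Step 2: Apply extended Euclidean algorithm to find gcd.
We find integers such that 33*x0 + 71*y0 = 1

Step 3: Scale the particular solution.
Multiply by 4/1 = 4:
s = 112, t = -52

Step 4: Verify.
33*(112) + 71*(-52) = 4 = 4 ✓

s = 112, t = -52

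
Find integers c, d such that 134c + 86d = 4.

Step 1: Check solvability.
gcd(134, 86) = 2
Since 2 divides 4, solutions exist.

Step 2: Apply extended Euclidean algorithm to find gcd.
We find integers such that 134*x0 + 86*y0 = 2

Step 3: Scale the particular solution.
Multiply by 4/2 = 2:
c = 18, d = -28

Step 4: Verify.
134*(18) + 86*(-28) = 4 = 4 ✓

c = 18, d = -28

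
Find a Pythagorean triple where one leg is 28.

We need the other leg and hypotenuse such that 28² + x² = c².
Take x = 45, c = 53: 28² + 45² = 784 + 2025 = 2809 = 53² ✓
Triple: (45, 28, 53)

(45, 28, 53)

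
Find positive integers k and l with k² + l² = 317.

We need to find integers k, l > 0 such that k² + l² = 317.
Trying k = 11: l² = 317 - 11² = 317 - 121 = 196
l = 14
Check: 11² + 14² = 121 + 196 = 317 ✓

317 = 11² + 14²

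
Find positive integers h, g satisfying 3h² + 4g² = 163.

Try small values of h and check whether (163 - 3h²)/4 is a perfect square.
h = 7: 3·7² = 147, so 4g² = 163 - 147 = 16, giving g² = 4, g = 2.
Check: 3·7² + 4·2² = 147 + 16 = 163 ✓

h = 7, g = 2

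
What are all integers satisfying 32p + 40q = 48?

Step 1: Compute gcd(32, 40) = 8.
Since 8 divides 48, solutions exist.

Step 2: Find a particular solution using extended Euclidean algorithm.
We get p₀ = -6, q₀ = 6.
Check: 32*-6 + 40*6 = 48 = 48 ✓

Step 3: Write the general solution.
p = -6 + (40/8)t = -6 + 5t
q = 6 - (32/8)t = 6 - 4t
for any integer t.

p = -6 + 5t, q = 6 - 4t for integer t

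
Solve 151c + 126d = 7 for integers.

Step 1: Check solvability.
gcd(151, 126) = 1
Since 1 divides 7, solutions exist.

Step 2: Apply extended Euclidean algorithm to find gcd.
We find integers such that 151*x0 + 126*y0 = 1

Step 3: Scale the particular solution.
Multiply by 7/1 = 7:
c = -35, d = 42

Step 4: Verify.
151*(-35) + 126*(42) = 7 = 7 ✓

c = -35, d = 42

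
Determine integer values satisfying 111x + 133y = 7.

Step 1: Check solvability.
gcd(111, 133) = 1
Since 1 divides 7, solutions exist.

Step 2: Apply extended Euclidean algorithm to find gcd.
We find integers such that 111*x0 + 133*y0 = 1

Step 3: Scale the particular solution.
Multiply by 7/1 = 7:
x = 42, y = -35

Step 4: Verify.
111*(42) + 133*(-35) = 7 = 7 ✓

x = 42, y = -35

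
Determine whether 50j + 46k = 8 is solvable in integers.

Step 1: Compute gcd(50, 46).
gcd(50, 46) = 2

Step 2: Check divisibility.
Does 2 divide 8? 8 = 2 x 4, so yes.

By the theorem on linear Diophantine equations, 50j + 46k = 8 has integer solutions if and only if gcd(50, 46) divides 8. Since 2 | 8, solutions exist.

Yes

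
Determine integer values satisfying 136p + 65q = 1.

Step 1: Check solvability.
gcd(136, 65) = 1
Since 1 divides 1, solutions exist.

Step 2: Apply extended Euclidean algorithm to find gcd.
We find integers such that 136*x0 + 65*y0 = 1

Step 3: Scale the particular solution.
Multiply by 1/1 = 1:
p = 11, q = -23

Step 4: Verify.
136*(11) + 65*(-23) = 1 = 1 ✓

p = 11, q = -23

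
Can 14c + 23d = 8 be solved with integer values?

Step 1: Compute gcd(14, 23).
gcd(14, 23) = 1

Step 2: Check divisibility.
Does 1 divide 8? 8 = 1 x 8, so yes.

By the theorem on linear Diophantine equations, 14c + 23d = 8 has integer solutions if and only if gcd(14, 23) divides 8. Since 1 | 8, solutions exist.

Yes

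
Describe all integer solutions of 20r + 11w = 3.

Step 1: Compute gcd(20, 11) = 1.
Since 1 divides 3, solutions exist.

Step 2: Find a particular solution using extended Euclidean algorithm.
We get r₀ = 15, w₀ = -27.
Check: 20*15 + 11*-27 = 3 = 3 ✓

Step 3: Write the general solution.
r = 15 + (11/1)t = 15 + 11t
w = -27 - (20/1)t = -27 - 20t
for any integer t.

r = 15 + 11t, w = -27 - 20t for integer t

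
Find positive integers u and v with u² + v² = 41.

We need to find integers u, v > 0 such that u² + v² = 41.
Trying u = 4: v² = 41 - 4² = 41 - 16 = 25
v = 5
Check: 4² + 5² = 16 + 25 = 41 ✓

41 = 4² + 5²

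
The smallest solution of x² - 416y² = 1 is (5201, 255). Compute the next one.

Solutions to x² - Dy² = 1 are generated by powers of (x₀ + y₀√D).
The next solution satisfies x₁ + y₁√416 = (x₀ + y₀√416)², giving:
x₁ = x₀² + 416y₀² = 5201² + 416·255² = 27050401 + 27050400 = 54100801
y₁ = 2x₀y₀ = 2·5201·255 = 2652510

Verify: 54100801² - 416·2652510² = 2926896668841601 - 2926896668841600 = 1 ✓

x = 54100801, y = 2652510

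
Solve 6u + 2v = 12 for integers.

Step 1: Check solvability.
gcd(6, 2) = 2
Since 2 divides 12, solutions exist.

Step 2: Apply extended Euclidean algorithm to find gcd.
We find integers such that 6*x0 + 2*y0 = 2

Step 3: Scale the particular solution.
Multiply by 12/2 = 6:
u = 0, v = 6

Step 4: Verify.
6*(0) + 2*(6) = 12 = 12 ✓

u = 0, v = 6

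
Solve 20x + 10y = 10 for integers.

Step 1: Check solvability.
gcd(20, 10) = 10
Since 10 divides 10, solutions exist.

Step 2: Apply extended Euclidean algorithm to find gcd.
We find integers such that 20*x0 + 10*y0 = 10

Step 3: Scale the particular solution.
Multiply by 10/10 = 1:
x = 0, y = 1

Step 4: Verify.
20*(0) + 10*(1) = 10 = 10 ✓

x = 0, y = 1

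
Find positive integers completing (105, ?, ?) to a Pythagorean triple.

We need the other leg and hypotenuse such that 105² + x² = c².
Take x = 608, c = 617: 105² + 608² = 11025 + 369664 = 380689 = 617² ✓
Triple: (105, 608, 617)

(105, 608, 617)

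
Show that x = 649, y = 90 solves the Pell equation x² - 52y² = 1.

Compute x² = 649² = 421201
Compute 52y² = 52·90² = 52·8100 = 421200
x² - 52y² = 421201 - 421200 = 1
Since this equals 1, (649, 90) is a solution.

Yes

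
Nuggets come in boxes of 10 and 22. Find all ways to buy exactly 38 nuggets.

We need non-negative integers (x, y) with 10x + 22y = 38.
For each x in 0..3, check if 38 - 10x is a non-negative multiple of 22.
No x yields an integer y ≥ 0.

No solution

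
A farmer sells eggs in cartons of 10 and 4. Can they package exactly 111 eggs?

We need non-negative a, b with 10a + 4b = 111.
gcd(10, 4) = 2, and 2 does not divide 111.
No integer solutions exist.

No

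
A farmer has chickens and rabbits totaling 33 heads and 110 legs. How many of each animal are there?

Let c = chickens, r = rabbits.
Heads: c + r = 33
Legs: 2c + 4r = 110
From the first equation, c = 33 - r. Substitute:
2(33 - r) + 4r = 110
66 + 2r = 110
r = (110 - 66)/2 = 22
c = 33 - 22 = 11

Chickens: 11, Rabbits: 22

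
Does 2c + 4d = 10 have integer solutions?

Step 1: Compute gcd(2, 4).
gcd(2, 4) = 2

Step 2: Check divisibility.
Does 2 divide 10? 10 = 2 x 5, so yes.

By the theorem on linear Diophantine equations, 2c + 4d = 10 has integer solutions if and only if gcd(2, 4) divides 10. Since 2 | 10, solutions exist.

Yes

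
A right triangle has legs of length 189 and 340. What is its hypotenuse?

c² = a² + b² = 189² + 340² = 35721 + 115600 = 151321
c = 389

389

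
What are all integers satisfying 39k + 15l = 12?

Step 1: Compute gcd(39, 15) = 3.
Since 3 divides 12, solutions exist.

Step 2: Find a particular solution using extended Euclidean algorithm.
We get k₀ = 8, l₀ = -20.
Check: 39*8 + 15*-20 = 12 = 12 ✓

Step 3: Write the general solution.
k = 8 + (15/3)t = 8 + 5t
l = -20 - (39/3)t = -20 - 13t
for any integer t.

k = 8 + 5t, l = -20 - 13t for integer t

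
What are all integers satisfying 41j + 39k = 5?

Step 1: Compute gcd(41, 39) = 1.
Since 1 divides 5, solutions exist.

Step 2: Find a particular solution using extended Euclidean algorithm.
We get j₀ = -95, k₀ = 100.
Check: 41*-95 + 39*100 = 5 = 5 ✓

Step 3: Write the general solution.
j = -95 + (39/1)t = -95 + 39t
k = 100 - (41/1)t = 100 - 41t
for any integer t.

j = -95 + 39t, k = 100 - 41t for integer t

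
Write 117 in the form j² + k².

We need to find integers j, k > 0 such that j² + k² = 117.
Trying j = 6: k² = 117 - 6² = 117 - 36 = 81
k = 9
Check: 6² + 9² = 36 + 81 = 117 ✓

117 = 6² + 9²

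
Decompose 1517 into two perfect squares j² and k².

We need to find integers j, k > 0 such that j² + k² = 1517.
Trying j = 19: k² = 1517 - 19² = 1517 - 361 = 1156
k = 34
Check: 19² + 34² = 361 + 1156 = 1517 ✓

1517 = 19² + 34²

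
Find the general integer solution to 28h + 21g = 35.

Step 1: Compute gcd(28, 21) = 7.
Since 7 divides 35, solutions exist.

Step 2: Find a particular solution using extended Euclidean algorithm.
We get h₀ = 5, g₀ = -5.
Check: 28*5 + 21*-5 = 35 = 35 ✓

Step 3: Write the general solution.
h = 5 + (21/7)t = 5 + 3t
g = -5 - (28/7)t = -5 - 4t
for any integer t.

h = 5 + 3t, g = -5 - 4t for integer t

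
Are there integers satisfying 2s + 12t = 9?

Step 1: Compute gcd(2, 12).
gcd(2, 12) = 2

Step 2: Check divisibility.
Does 2 divide 9? 9 = 2 x 4 + 1, so no.

By the theorem on linear Diophantine equations, 2s + 12t = 9 has integer solutions if and only if gcd(2, 12) divides 9. Since 2 does not divide 9, no solutions exist.

No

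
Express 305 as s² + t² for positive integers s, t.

We need to find integers s, t > 0 such that s² + t² = 305.
Trying s = 4: t² = 305 - 4² = 305 - 16 = 289
t = 17
Check: 4² + 17² = 16 + 289 = 305 ✓

305 = 4² + 17²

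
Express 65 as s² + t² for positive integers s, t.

We need to find integers s, t > 0 such that s² + t² = 65.
Trying s = 1: t² = 65 - 1² = 65 - 1 = 64
t = 8
Check: 1² + 8² = 1 + 64 = 65 ✓

65 = 1² + 8²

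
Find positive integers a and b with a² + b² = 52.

We need to find integers a, b > 0 such that a² + b² = 52.
Trying a = 4: b² = 52 - 4² = 52 - 16 = 36
b = 6
Check: 4² + 6² = 16 + 36 = 52 ✓

52 = 4² + 6²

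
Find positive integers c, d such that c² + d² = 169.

Search for c with 169 - c² a perfect square.
c = 5: 169 - 5² = 169 - 25 = 144 = 12² ✓
So c = 5, d = 12.

c = 5, d = 12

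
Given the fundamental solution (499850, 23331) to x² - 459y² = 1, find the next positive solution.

Solutions to x² - Dy² = 1 are generated by powers of (x₀ + y₀√D).
The next solution satisfies x₁ + y₁√459 = (x₀ + y₀√459)², giving:
x₁ = x₀² + 459y₀² = 499850² + 459·23331² = 249850022500 + 249850022499 = 499700044999
y₁ = 2x₀y₀ = 2·499850·23331 = 23324000700

Verify: 499700044999² - 459·23324000700² = 249700134972002624910001 - 249700134972002624910000 = 1 ✓

x = 499700044999, y = 23324000700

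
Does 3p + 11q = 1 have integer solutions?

Step 1: Compute gcd(3, 11).
gcd(3, 11) = 1

Step 2: Check divisibility.
Does 1 divide 1? 1 = 1 x 1, so yes.

By the theorem on linear Diophantine equations, 3p + 11q = 1 has integer solutions if and only if gcd(3, 11) divides 1. Since 1 | 1, solutions exist.

Yes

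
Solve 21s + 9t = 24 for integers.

Step 1: Check solvability.
gcd(21, 9) = 3
Since 3 divides 24, solutions exist.

Step 2: Apply extended Euclidean algorithm to find gcd.
We find integers such that 21*x0 + 9*y0 = 3

Step 3: Scale the particular solution.
Multiply by 24/3 = 8:
s = 8, t = -16

Step 4: Verify.
21*(8) + 9*(-16) = 24 = 24 ✓

s = 8, t = -16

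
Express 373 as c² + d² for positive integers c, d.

We need to find integers c, d > 0 such that c² + d² = 373.
Trying c = 7: d² = 373 - 7² = 373 - 49 = 324
d = 18
Check: 7² + 18² = 49 + 324 = 373 ✓

373 = 7² + 18²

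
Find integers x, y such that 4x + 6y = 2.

Step 1: Check solvability.
gcd(4, 6) = 2
Since 2 divides 2, solutions exist.

Step 2: Apply extended Euclidean algorithm to find gcd.
We find integers such that 4*x0 + 6*y0 = 2

Step 3: Scale the particular solution.
Multiply by 2/2 = 1:
x = -1, y = 1

Step 4: Verify.
4*(-1) + 6*(1) = 2 = 2 ✓

x = -1, y = 1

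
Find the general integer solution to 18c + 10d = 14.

Step 1: Compute gcd(18, 10) = 2.
Since 2 divides 14, solutions exist.

Step 2: Find a particular solution using extended Euclidean algorithm.
We get c₀ = -7, d₀ = 14.
Check: 18*-7 + 10*14 = 14 = 14 ✓

Step 3: Write the general solution.
c = -7 + (10/2)t = -7 + 5t
d = 14 - (18/2)t = 14 - 9t
for any integer t.

c = -7 + 5t, d = 14 - 9t for integer t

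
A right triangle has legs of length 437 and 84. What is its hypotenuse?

c² = a² + b² = 437² + 84² = 190969 + 7056 = 198025
c = 445

445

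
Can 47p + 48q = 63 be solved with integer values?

Step 1: Compute gcd(47, 48).
gcd(47, 48) = 1

Step 2: Check divisibility.
Does 1 divide 63? 63 = 1 x 63, so yes.

By the theorem on linear Diophantine equations, 47p + 48q = 63 has integer solutions if and only if gcd(47, 48) divides 63. Since 1 | 63, solutions exist.

Yes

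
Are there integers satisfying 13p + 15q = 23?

Step 1: Compute gcd(13, 15).
gcd(13, 15) = 1

Step 2: Check divisibility.
Does 1 divide 23? 23 = 1 x 23, so yes.

By the theorem on linear Diophantine equations, 13p + 15q = 23 has integer solutions if and only if gcd(13, 15) divides 23. Since 1 | 23, solutions exist.

Yes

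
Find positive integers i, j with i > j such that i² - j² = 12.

Factor: i² - j² = (i+j)(i-j) = 12.
We need two factors of 12 with the same parity.
Use i+j = 6 and i-j = 2 (product 6·2 = 12).
Adding: 2i = 8, so i = 4.
Subtracting: 2j = 4, so j = 2.
Check: 4² - 2² = 16 - 4 = 12 ✓

i = 4, j = 2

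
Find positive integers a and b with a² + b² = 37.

We need to find integers a, b > 0 such that a² + b² = 37.
Trying a = 1: b² = 37 - 1² = 37 - 1 = 36
b = 6
Check: 1² + 6² = 1 + 36 = 37 ✓

37 = 1² + 6²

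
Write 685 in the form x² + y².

We need to find integers x, y > 0 such that x² + y² = 685.
Trying x = 3: y² = 685 - 3² = 685 - 9 = 676
y = 26
Check: 3² + 26² = 9 + 676 = 685 ✓

685 = 3² + 26²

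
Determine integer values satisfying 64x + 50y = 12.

Step 1: Check solvability.
gcd(64, 50) = 2
Since 2 divides 12, solutions exist.

Step 2: Apply extended Euclidean algorithm to find gcd.
We find integers such that 64*x0 + 50*y0 = 2

Step 3: Scale the particular solution.
Multiply by 12/2 = 6:
x = -42, y = 54

Step 4: Verify.
64*(-42) + 50*(54) = 12 = 12 ✓

x = -42, y = 54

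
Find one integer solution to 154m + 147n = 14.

Step 1: Check solvability.
gcd(154, 147) = 7
Since 7 divides 14, solutions exist.

Step 2: Apply extended Euclidean algorithm to find gcd.
We find integers such that 154*x0 + 147*y0 = 7

Step 3: Scale the particular solution.
Multiply by 14/7 = 2:
m = 2, n = -2

Step 4: Verify.
154*(2) + 147*(-2) = 14 = 14 ✓

m = 2, n = -2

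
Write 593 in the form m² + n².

We need to find integers m, n > 0 such that m² + n² = 593.
Trying m = 8: n² = 593 - 8² = 593 - 64 = 529
n = 23
Check: 8² + 23² = 64 + 529 = 593 ✓

593 = 8² + 23²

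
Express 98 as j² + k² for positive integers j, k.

We need to find integers j, k > 0 such that j² + k² = 98.
Trying j = 7: k² = 98 - 7² = 98 - 49 = 49
k = 7
Check: 7² + 7² = 49 + 49 = 98 ✓

98 = 7² + 7²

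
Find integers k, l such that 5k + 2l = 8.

Step 1: Check solvability.
gcd(5, 2) = 1
Since 1 divides 8, solutions exist.

Step 2: Apply extended Euclidean algorithm to find gcd.
We find integers such that 5*x0 + 2*y0 = 1

Step 3: Scale the particular solution.
Multiply by 8/1 = 8:
k = 8, l = -16

Step 4: Verify.
5*(8) + 2*(-16) = 8 = 8 ✓

k = 8, l = -16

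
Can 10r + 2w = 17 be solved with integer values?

Step 1: Compute gcd(10, 2).
gcd(10, 2) = 2

Step 2: Check divisibility.
Does 2 divide 17? 17 = 2 x 8 + 1, so no.

By the theorem on linear Diophantine equations, 10r + 2w = 17 has integer solutions if and only if gcd(10, 2) divides 17. Since 2 does not divide 17, no solutions exist.

No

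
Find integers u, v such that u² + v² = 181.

We need to find integers u, v > 0 such that u² + v² = 181.
Trying u = 9: v² = 181 - 9² = 181 - 81 = 100
v = 10
Check: 9² + 10² = 81 + 100 = 181 ✓

181 = 9² + 10²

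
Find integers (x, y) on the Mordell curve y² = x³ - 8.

Try small integer x values and check whether x³ - 8 is a perfect square.
x = 2: x³ - 8 = 2³ - 8 = 8 - 8 = 0
Is 0 a perfect square? 0² = 0 ✓
So (x, y) = (2, 0) is a solution.

x = 2, y = 0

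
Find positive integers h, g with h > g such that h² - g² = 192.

Factor: h² - g² = (h+g)(h-g) = 192.
We need two factors of 192 with the same parity.
Use h+g = 96 and h-g = 2 (product 96·2 = 192).
Adding: 2h = 98, so h = 49.
Subtracting: 2g = 94, so g = 47.
Check: 49² - 47² = 2401 - 2209 = 192 ✓

h = 49, g = 47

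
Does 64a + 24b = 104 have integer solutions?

Step 1: Compute gcd(64, 24).
gcd(64, 24) = 8

Step 2: Check divisibility.
Does 8 divide 104? 104 = 8 x 13, so yes.

By the theorem on linear Diophantine equations, 64a + 24b = 104 has integer solutions if and only if gcd(64, 24) divides 104. Since 8 | 104, solutions exist.

Yes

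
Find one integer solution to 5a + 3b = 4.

Step 1: Check solvability.
gcd(5, 3) = 1
Since 1 divides 4, solutions exist.

Step 2: Apply extended Euclidean algorithm to find gcd.
We find integers such that 5*x0 + 3*y0 = 1

Step 3: Scale the particular solution.
Multiply by 4/1 = 4:
a = -4, b = 8

Step 4: Verify.
5*(-4) + 3*(8) = 4 = 4 ✓

a = -4, b = 8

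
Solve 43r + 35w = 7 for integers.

Step 1: Check solvability.
gcd(43, 35) = 1
Since 1 divides 7, solutions exist.

Step 2: Apply extended Euclidean algorithm to find gcd.
We find integers such that 43*x0 + 35*y0 = 1

Step 3: Scale the particular solution.
Multiply by 7/1 = 7:
r = -91, w = 112

Step 4: Verify.
43*(-91) + 35*(112) = 7 = 7 ✓

r = -91, w = 112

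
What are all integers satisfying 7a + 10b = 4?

Step 1: Compute gcd(7, 10) = 1.
Since 1 divides 4, solutions exist.

Step 2: Find a particular solution using extended Euclidean algorithm.
We get a₀ = 12, b₀ = -8.
Check: 7*12 + 10*-8 = 4 = 4 ✓

Step 3: Write the general solution.
a = 12 + (10/1)t = 12 + 10t
b = -8 - (7/1)t = -8 - 7t
for any integer t.

a = 12 + 10t, b = -8 - 7t for integer t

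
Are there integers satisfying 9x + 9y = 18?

Step 1: Compute gcd(9, 9).
gcd(9, 9) = 9

Step 2: Check divisibility.
Does 9 divide 18? 18 = 9 x 2, so yes.

By the theorem on linear Diophantine equations, 9x + 9y = 18 has integer solutions if and only if gcd(9, 9) divides 18. Since 9 | 18, solutions exist.

Yes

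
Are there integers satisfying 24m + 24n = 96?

Step 1: Compute gcd(24, 24).
gcd(24, 24) = 24

Step 2: Check divisibility.
Does 24 divide 96? 96 = 24 x 4, so yes.

By the theorem on linear Diophantine equations, 24m + 24n = 96 has integer solutions if and only if gcd(24, 24) divides 96. Since 24 | 96, solutions exist.

Yes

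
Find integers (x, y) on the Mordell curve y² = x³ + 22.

Try small integer x values and check whether x³ + 22 is a perfect square.
x = 3: x³ + 22 = 3³ + 22 = 27 + 22 = 49
Is 49 a perfect square? 7² = 49 ✓
So (x, y) = (3, -7) is a solution.

x = 3, y = -7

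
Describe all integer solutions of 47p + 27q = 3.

Step 1: Compute gcd(47, 27) = 1.
Since 1 divides 3, solutions exist.

Step 2: Find a particular solution using extended Euclidean algorithm.
We get p₀ = -12, q₀ = 21.
Check: 47*-12 + 27*21 = 3 = 3 ✓

Step 3: Write the general solution.
p = -12 + (27/1)t = -12 + 27t
q = 21 - (47/1)t = 21 - 47t
for any integer t.

p = -12 + 27t, q = 21 - 47t for integer t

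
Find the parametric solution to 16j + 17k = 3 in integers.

Step 1: Compute gcd(16, 17) = 1.
Since 1 divides 3, solutions exist.

Step 2: Find a particular solution using extended Euclidean algorithm.
We get j₀ = -3, k₀ = 3.
Check: 16*-3 + 17*3 = 3 = 3 ✓

Step 3: Write the general solution.
j = -3 + (17/1)t = -3 + 17t
k = 3 - (16/1)t = 3 - 16t
for any integer t.

j = -3 + 17t, k = 3 - 16t for integer t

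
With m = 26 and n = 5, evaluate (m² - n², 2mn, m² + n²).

a = m² - n² = 676 - 25 = 651
b = 2mn = 2·26·5 = 260
c = m² + n² = 676 + 25 = 701
Verify: 651² + 260² = 423801 + 67600 = 491401 = 701² ✓

(651, 260, 701)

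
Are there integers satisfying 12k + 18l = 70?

Step 1: Compute gcd(12, 18).
gcd(12, 18) = 6

Step 2: Check divisibility.
Does 6 divide 70? 70 = 6 x 11 + 4, so no.

By the theorem on linear Diophantine equations, 12k + 18l = 70 has integer solutions if and only if gcd(12, 18) divides 70. Since 6 does not divide 70, no solutions exist.

No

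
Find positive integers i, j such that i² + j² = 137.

Search for i with 137 - i² a perfect square.
i = 4: 137 - 4² = 137 - 16 = 121 = 11² ✓
So i = 4, j = 11.

i = 4, j = 11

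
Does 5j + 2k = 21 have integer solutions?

Step 1: Compute gcd(5, 2).
gcd(5, 2) = 1

Step 2: Check divisibility.
Does 1 divide 21? 21 = 1 x 21, so yes.

By the theorem on linear Diophantine equations, 5j + 2k = 21 has integer solutions if and only if gcd(5, 2) divides 21. Since 1 | 21, solutions exist.

Yes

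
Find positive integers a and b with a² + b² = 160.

We need to find integers a, b > 0 such that a² + b² = 160.
Trying a = 4: b² = 160 - 4² = 160 - 16 = 144
b = 12
Check: 4² + 12² = 16 + 144 = 160 ✓

160 = 4² + 12²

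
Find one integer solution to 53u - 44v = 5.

Step 1: Check solvability.
gcd(53, 44) = 1
Since 1 divides 5, solutions exist.

Step 2: Apply extended Euclidean algorithm to find gcd.
We find integers such that 53*x0 + 44*y0 = 1

Step 3: Scale the particular solution.
Multiply by 5/1 = 5:
u = 25, v = 30

Step 4: Verify.
53*(25) - 44*(30) = 5 = 5 ✓

u = 25, v = 30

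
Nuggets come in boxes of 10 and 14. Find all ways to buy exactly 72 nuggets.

We need non-negative integers (x, y) with 10x + 14y = 72.
For each x in 0..7, check if 72 - 10x is a non-negative multiple of 14.
x = 3: 14y = 42, y = 3 ✓

(3 boxes of 10, 3 boxes of 14)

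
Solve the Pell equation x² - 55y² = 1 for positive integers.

We seek the smallest positive integers (x, y) with x² - 55y² = 1, i.e., x² = 55y² + 1.
Try successive y values:
y = 1: x² = 55·1² + 1 = 56, not a perfect square
y = 2: x² = 55·2² + 1 = 221, not a perfect square
y = 3: x² = 55·3² + 1 = 496, not a perfect square
... continuing the search (or via continued fractions) ...
y = 12: x² = 55·12² + 1 = 7921, x = 89 ✓

Verify: 89² - 55·12² = 7921 - 7920 = 1 ✓

x = 89, y = 12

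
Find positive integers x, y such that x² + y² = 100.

Search for x with 100 - x² a perfect square.
x = 6: 100 - 6² = 100 - 36 = 64 = 8² ✓
So x = 6, y = 8.

x = 6, y = 8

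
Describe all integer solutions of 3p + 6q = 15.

Step 1: Compute gcd(3, 6) = 3.
Since 3 divides 15, solutions exist.

Step 2: Find a particular solution using extended Euclidean algorithm.
We get p₀ = 5, q₀ = 0.
Check: 3*5 + 6*0 = 15 = 15 ✓

Step 3: Write the general solution.
p = 5 + (6/3)t = 5 + 2t
q = 0 - (3/3)t = 0 - 1t
for any integer t.

p = 5 + 2t, q = 0 - 1t for integer t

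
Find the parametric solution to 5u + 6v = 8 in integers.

Step 1: Compute gcd(5, 6) = 1.
Since 1 divides 8, solutions exist.

Step 2: Find a particular solution using extended Euclidean algorithm.
We get u₀ = -8, v₀ = 8.
Check: 5*-8 + 6*8 = 8 = 8 ✓

Step 3: Write the general solution.
u = -8 + (6/1)t = -8 + 6t
v = 8 - (5/1)t = 8 - 5t
for any integer t.

u = -8 + 6t, v = 8 - 5t for integer t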